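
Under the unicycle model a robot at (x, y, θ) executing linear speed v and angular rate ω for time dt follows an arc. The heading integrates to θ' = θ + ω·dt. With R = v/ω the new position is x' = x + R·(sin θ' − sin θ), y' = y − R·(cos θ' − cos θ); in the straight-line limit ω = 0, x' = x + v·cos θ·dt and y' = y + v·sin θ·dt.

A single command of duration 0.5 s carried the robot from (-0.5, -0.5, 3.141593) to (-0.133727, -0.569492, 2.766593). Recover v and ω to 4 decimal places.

v = -0.7500, ω = -0.7500

Δθ = 2.766593 − 3.141593 = -0.375000
ω = Δθ/dt = -0.375000/0.5 = -0.7500
R = Δx/(sin θ' − sin θ) = 1.0000
v = R·ω = 1.0000·-0.7500 = -0.7500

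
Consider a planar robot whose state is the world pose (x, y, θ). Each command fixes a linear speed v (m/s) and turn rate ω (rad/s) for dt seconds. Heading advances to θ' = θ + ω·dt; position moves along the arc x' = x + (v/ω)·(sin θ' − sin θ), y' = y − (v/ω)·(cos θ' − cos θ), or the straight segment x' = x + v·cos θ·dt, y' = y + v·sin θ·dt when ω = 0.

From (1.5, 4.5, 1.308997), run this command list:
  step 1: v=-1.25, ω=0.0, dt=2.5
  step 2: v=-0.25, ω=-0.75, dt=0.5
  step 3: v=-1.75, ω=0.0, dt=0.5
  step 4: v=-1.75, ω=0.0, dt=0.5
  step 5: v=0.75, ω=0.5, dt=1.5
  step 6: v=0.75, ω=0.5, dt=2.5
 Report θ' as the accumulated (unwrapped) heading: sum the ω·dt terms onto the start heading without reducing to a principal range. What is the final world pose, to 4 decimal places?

(-1.3002, 2.3223, 2.9340)

step 1: θ'=1.3090 (straight) → pose (0.6912, 1.4815, 1.3090)
step 2: θ'=0.9340 (R=0.3333) → pose (0.6372, 1.3695, 0.9340)
step 3: θ'=0.9340 (straight) → pose (0.1169, 0.6660, 0.9340)
step 4: θ'=0.9340 (straight) → pose (-0.4034, -0.0375, 0.9340)
step 5: θ'=1.6840 (R=1.5000) → pose (-0.1190, 1.0239, 1.6840)
step 6: θ'=2.9340 (R=1.5000) → pose (-1.3002, 2.3223, 2.9340)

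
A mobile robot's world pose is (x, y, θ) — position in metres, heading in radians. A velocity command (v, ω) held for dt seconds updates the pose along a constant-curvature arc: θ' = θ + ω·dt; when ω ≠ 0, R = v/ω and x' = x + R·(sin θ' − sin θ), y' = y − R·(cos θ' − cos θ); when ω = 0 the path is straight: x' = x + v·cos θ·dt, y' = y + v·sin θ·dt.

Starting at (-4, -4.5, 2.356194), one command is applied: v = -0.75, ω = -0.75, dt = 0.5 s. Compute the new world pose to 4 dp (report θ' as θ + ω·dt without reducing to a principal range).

(-3.7901, -4.8081, 1.9812)

θ' = 2.3562 + -0.75·0.5 = 1.9812
R = v/ω = -0.75/-0.75 = 1.0000
x' = -4 + 1.0000·(sin 1.9812 − sin 2.3562) = -3.7901
y' = -4.5 − 1.0000·(cos 1.9812 − cos 2.3562) = -4.8081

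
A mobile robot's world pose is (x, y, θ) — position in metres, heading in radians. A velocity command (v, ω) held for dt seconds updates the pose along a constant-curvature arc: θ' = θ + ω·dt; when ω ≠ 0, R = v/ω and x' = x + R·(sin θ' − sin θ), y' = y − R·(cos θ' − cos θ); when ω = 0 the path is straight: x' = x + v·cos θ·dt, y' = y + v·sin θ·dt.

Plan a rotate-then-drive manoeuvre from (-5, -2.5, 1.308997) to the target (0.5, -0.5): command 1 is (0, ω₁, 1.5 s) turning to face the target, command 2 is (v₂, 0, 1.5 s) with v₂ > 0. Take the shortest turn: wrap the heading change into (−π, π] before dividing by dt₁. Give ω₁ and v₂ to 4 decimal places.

ω₁ = -0.6402, v₂ = 3.9016

heading to target = atan2(-0.5−-2.5, 0.5−-5) = 0.3488
Δθ = wrap(0.3488 − 1.3090) = -0.9602; ω₁ = Δθ/dt₁ = -0.6402
distance = √((0.5−-5)² + (-0.5−-2.5)²) = 5.8523; v₂ = distance/dt₂ = 3.9016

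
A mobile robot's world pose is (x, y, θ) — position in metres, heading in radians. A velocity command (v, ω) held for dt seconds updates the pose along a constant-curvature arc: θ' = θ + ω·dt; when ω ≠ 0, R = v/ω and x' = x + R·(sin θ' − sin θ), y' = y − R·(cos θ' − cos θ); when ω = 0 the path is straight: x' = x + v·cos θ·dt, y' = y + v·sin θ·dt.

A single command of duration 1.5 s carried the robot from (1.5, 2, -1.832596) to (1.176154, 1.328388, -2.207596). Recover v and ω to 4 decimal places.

Δθ = -2.207596 − -1.832596 = -0.375000
ω = Δθ/dt = -0.375000/1.5 = -0.2500
R = −Δy/(cos θ' − cos θ) = -2.0000
v = R·ω = -2.0000·-0.2500 = 0.5000

v = 0.5000, ω = -0.2500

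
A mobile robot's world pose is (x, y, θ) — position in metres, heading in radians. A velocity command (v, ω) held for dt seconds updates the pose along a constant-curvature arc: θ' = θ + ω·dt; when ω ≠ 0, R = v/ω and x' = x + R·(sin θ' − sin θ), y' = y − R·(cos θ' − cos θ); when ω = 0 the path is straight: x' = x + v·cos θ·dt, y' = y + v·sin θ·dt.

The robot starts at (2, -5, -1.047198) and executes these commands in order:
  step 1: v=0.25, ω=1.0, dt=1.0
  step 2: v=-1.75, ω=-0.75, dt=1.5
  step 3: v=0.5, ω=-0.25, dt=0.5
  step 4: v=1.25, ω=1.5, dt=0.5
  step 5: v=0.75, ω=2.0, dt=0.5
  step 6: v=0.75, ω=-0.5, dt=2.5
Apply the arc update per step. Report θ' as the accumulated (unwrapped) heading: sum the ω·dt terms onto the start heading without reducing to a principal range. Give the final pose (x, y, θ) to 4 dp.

step 1: θ'=-0.0472 (R=0.2500) → pose (2.2047, -5.1247, -0.0472)
step 2: θ'=-1.1722 (R=2.3333) → pose (0.1644, -3.6996, -1.1722)
step 3: θ'=-1.2972 (R=-2.0000) → pose (0.2468, -3.9355, -1.2972)
step 4: θ'=-0.5472 (R=0.8333) → pose (0.6155, -4.4220, -0.5472)
step 5: θ'=0.4528 (R=0.3750) → pose (0.9747, -4.4389, 0.4528)
step 6: θ'=-0.7972 (R=-1.5000) → pose (2.7040, -4.7397, -0.7972)

(2.7040, -4.7397, -0.7972)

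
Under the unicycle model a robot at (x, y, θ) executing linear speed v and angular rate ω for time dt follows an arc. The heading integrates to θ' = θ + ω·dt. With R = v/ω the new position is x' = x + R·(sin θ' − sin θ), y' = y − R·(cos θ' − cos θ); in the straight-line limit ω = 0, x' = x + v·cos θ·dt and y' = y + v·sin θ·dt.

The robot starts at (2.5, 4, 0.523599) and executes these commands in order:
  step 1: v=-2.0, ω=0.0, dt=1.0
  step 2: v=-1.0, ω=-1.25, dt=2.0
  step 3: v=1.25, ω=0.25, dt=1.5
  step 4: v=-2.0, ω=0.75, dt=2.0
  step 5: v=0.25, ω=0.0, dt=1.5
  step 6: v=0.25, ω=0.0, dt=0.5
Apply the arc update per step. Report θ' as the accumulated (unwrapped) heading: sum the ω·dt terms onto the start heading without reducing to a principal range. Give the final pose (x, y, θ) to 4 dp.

step 1: θ'=0.5236 (straight) → pose (0.7679, 3.0000, 0.5236)
step 2: θ'=-1.9764 (R=0.8000) → pose (-0.3671, 4.0085, -1.9764)
step 3: θ'=-1.6014 (R=5.0000) → pose (-0.7705, 2.1886, -1.6014)
step 4: θ'=-0.1014 (R=-2.6667) → pose (-3.1660, 4.9232, -0.1014)
step 5: θ'=-0.1014 (straight) → pose (-2.7929, 4.8852, -0.1014)
step 6: θ'=-0.1014 (straight) → pose (-2.6685, 4.8726, -0.1014)

(-2.6685, 4.8726, -0.1014)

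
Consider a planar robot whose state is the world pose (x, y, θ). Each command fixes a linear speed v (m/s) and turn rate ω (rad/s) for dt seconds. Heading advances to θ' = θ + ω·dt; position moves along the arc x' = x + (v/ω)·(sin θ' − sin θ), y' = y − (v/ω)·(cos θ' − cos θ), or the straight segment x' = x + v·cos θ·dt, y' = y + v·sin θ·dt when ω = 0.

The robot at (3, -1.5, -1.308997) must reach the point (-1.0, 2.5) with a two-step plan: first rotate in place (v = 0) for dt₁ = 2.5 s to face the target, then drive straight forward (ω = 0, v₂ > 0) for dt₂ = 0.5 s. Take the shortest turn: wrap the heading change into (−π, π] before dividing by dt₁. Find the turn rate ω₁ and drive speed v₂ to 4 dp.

heading to target = atan2(2.5−-1.5, -1−3) = 2.3562
Δθ = wrap(2.3562 − -1.3090) = -2.6180; ω₁ = Δθ/dt₁ = -1.0472
distance = √((-1−3)² + (2.5−-1.5)²) = 5.6569; v₂ = distance/dt₂ = 11.3137

ω₁ = -1.0472, v₂ = 11.3137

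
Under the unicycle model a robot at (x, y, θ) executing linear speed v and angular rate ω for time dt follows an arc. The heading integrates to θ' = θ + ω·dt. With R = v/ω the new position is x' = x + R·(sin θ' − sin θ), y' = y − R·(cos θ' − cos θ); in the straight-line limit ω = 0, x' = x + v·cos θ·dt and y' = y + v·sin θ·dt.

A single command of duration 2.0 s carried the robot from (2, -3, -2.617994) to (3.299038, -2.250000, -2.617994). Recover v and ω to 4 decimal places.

Δθ = -2.617994 − -2.617994 = 0.000000
ω = Δθ/dt = 0.000000/2.0 = 0.0000
ω = 0 → v = (Δx·cos θ + Δy·sin θ)/dt = -0.7500

v = -0.7500, ω = 0.0000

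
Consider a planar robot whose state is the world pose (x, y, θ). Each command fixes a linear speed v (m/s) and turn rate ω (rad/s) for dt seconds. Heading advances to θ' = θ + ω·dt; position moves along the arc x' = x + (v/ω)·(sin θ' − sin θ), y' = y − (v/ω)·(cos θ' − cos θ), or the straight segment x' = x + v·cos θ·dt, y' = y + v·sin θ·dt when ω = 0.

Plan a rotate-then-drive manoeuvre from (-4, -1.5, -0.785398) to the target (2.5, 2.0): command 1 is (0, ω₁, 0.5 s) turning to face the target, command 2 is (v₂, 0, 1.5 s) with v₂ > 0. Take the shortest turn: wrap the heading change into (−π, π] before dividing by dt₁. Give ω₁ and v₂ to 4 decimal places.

heading to target = atan2(2−-1.5, 2.5−-4) = 0.4939
Δθ = wrap(0.4939 − -0.7854) = 1.2793; ω₁ = Δθ/dt₁ = 2.5587
distance = √((2.5−-4)² + (2−-1.5)²) = 7.3824; v₂ = distance/dt₂ = 4.9216

ω₁ = 2.5587, v₂ = 4.9216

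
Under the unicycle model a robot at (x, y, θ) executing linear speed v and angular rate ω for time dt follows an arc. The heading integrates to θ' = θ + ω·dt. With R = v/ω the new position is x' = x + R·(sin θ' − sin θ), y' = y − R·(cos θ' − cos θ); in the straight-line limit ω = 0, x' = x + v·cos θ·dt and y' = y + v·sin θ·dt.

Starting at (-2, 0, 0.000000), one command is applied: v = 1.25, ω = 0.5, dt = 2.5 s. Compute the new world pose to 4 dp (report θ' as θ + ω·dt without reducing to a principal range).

θ' = 0.0000 + 0.5·2.5 = 1.2500
R = v/ω = 1.25/0.5 = 2.5000
x' = -2 + 2.5000·(sin 1.2500 − sin 0.0000) = 0.3725
y' = 0 − 2.5000·(cos 1.2500 − cos 0.0000) = 1.7117

(0.3725, 1.7117, 1.2500)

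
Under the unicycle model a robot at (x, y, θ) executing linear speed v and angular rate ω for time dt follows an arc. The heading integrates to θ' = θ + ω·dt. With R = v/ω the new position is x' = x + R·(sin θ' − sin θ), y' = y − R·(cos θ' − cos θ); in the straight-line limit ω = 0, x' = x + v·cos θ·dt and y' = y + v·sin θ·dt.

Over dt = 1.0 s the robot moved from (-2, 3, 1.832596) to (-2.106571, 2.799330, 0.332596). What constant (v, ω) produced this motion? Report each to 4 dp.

v = -0.2500, ω = -1.5000

Δθ = 0.332596 − 1.832596 = -1.500000
ω = Δθ/dt = -1.500000/1.0 = -1.5000
R = −Δy/(cos θ' − cos θ) = 0.1667
v = R·ω = 0.1667·-1.5000 = -0.2500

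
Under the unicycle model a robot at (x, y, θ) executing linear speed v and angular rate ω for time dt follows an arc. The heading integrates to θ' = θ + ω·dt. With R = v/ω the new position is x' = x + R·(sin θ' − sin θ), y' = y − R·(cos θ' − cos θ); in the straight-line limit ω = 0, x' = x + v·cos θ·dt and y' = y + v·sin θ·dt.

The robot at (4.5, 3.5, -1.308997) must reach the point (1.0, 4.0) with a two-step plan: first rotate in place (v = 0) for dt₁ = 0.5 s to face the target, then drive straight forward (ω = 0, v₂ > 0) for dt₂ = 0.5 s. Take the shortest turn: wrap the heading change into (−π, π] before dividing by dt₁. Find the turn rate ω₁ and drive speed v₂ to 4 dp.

heading to target = atan2(4−3.5, 1−4.5) = 2.9997
Δθ = wrap(2.9997 − -1.3090) = -1.9745; ω₁ = Δθ/dt₁ = -3.9490
distance = √((1−4.5)² + (4−3.5)²) = 3.5355; v₂ = distance/dt₂ = 7.0711

ω₁ = -3.9490, v₂ = 7.0711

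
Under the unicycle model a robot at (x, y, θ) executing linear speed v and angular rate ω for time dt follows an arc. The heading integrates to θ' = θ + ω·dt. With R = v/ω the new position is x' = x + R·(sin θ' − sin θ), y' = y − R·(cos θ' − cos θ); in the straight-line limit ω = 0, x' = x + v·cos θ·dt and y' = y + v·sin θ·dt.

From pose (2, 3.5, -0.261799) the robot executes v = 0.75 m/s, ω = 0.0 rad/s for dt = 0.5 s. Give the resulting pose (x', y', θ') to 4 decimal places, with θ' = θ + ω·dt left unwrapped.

(2.3622, 3.4029, -0.2618)

θ' = -0.2618 + 0.0·0.5 = -0.2618
ω = 0 → straight: x' = 2 + 0.75·cos(-0.2618)·0.5 = 2.3622
y' = 3.5 + 0.75·sin(-0.2618)·0.5 = 3.4029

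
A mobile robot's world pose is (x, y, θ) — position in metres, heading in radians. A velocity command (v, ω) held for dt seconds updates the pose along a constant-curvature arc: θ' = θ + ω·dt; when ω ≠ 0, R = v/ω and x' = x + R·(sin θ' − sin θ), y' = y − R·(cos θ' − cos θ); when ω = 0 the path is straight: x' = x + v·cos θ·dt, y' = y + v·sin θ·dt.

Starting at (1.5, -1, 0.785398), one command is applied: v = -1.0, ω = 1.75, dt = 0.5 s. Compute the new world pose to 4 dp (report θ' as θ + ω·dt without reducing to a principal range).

θ' = 0.7854 + 1.75·0.5 = 1.6604
R = v/ω = -1.0/1.75 = -0.5714
x' = 1.5 + -0.5714·(sin 1.6604 − sin 0.7854) = 1.3349
y' = -1 − -0.5714·(cos 1.6604 − cos 0.7854) = -1.4552

(1.3349, -1.4552, 1.6604)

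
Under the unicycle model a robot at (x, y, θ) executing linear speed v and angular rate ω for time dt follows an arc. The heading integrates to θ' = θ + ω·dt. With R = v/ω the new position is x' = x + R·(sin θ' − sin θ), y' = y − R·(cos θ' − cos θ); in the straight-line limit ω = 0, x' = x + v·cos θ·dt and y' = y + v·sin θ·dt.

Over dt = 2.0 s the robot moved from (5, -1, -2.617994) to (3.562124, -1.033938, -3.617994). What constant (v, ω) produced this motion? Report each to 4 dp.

Δθ = -3.617994 − -2.617994 = -1.000000
ω = Δθ/dt = -1.000000/2.0 = -0.5000
R = Δx/(sin θ' − sin θ) = -1.5000
v = R·ω = -1.5000·-0.5000 = 0.7500

v = 0.7500, ω = -0.5000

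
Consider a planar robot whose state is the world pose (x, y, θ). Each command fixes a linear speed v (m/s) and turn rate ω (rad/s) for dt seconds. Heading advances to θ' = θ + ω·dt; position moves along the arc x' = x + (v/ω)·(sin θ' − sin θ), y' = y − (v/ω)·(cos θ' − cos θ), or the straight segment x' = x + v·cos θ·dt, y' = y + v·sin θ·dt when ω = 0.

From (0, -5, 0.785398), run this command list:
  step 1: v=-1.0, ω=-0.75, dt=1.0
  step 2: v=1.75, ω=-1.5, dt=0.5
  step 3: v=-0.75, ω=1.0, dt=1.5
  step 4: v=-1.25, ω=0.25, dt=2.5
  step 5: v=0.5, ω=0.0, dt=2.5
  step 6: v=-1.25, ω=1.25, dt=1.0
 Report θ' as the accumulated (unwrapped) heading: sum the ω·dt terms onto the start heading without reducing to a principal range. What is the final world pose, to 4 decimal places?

(-1.7879, -8.2597, 2.6604)

step 1: θ'=0.0354 (R=1.3333) → pose (-0.8956, -5.3897, 0.0354)
step 2: θ'=-0.7146 (R=-1.1667) → pose (-0.0898, -5.6744, -0.7146)
step 3: θ'=0.7854 (R=-0.7500) → pose (-1.1116, -5.7106, 0.7854)
step 4: θ'=1.4104 (R=-5.0000) → pose (-2.5119, -8.4475, 1.4104)
step 5: θ'=1.4104 (straight) → pose (-2.3123, -7.2136, 1.4104)
step 6: θ'=2.6604 (R=-1.0000) → pose (-1.7879, -8.2597, 2.6604)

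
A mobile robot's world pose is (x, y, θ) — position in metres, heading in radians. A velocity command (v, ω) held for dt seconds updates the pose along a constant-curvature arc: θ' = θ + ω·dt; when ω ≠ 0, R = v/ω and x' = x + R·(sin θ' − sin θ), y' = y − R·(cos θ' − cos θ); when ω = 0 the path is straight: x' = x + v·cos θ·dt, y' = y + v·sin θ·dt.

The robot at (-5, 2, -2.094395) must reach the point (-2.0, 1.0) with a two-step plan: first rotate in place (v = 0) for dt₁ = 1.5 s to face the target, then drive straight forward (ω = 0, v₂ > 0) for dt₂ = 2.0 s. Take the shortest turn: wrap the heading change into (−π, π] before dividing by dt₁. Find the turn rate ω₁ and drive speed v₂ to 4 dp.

ω₁ = 1.1818, v₂ = 1.5811

heading to target = atan2(1−2, -2−-5) = -0.3218
Δθ = wrap(-0.3218 − -2.0944) = 1.7726; ω₁ = Δθ/dt₁ = 1.1818
distance = √((-2−-5)² + (1−2)²) = 3.1623; v₂ = distance/dt₂ = 1.5811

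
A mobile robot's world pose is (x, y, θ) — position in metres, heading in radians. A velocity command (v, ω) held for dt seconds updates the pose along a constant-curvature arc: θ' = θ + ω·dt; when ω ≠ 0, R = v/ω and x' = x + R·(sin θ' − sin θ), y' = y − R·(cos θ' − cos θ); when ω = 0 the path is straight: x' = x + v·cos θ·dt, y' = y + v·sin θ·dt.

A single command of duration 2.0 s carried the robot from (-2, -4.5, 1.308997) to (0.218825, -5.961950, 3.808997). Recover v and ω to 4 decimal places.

Δθ = 3.808997 − 1.308997 = 2.500000
ω = Δθ/dt = 2.500000/2.0 = 1.2500
R = Δx/(sin θ' − sin θ) = -1.4000
v = R·ω = -1.4000·1.2500 = -1.7500

v = -1.7500, ω = 1.2500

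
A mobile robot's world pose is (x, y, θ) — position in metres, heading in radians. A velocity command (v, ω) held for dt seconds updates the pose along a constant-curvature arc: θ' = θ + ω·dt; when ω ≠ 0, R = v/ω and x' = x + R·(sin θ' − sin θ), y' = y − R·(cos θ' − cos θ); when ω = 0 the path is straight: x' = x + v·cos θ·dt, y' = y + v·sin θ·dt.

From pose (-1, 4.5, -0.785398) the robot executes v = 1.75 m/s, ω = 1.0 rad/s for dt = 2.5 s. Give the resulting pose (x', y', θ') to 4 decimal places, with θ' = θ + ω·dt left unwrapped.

θ' = -0.7854 + 1.0·2.5 = 1.7146
R = v/ω = 1.75/1.0 = 1.7500
x' = -1 + 1.7500·(sin 1.7146 − sin -0.7854) = 1.9694
y' = 4.5 − 1.7500·(cos 1.7146 − cos -0.7854) = 5.9882

(1.9694, 5.9882, 1.7146)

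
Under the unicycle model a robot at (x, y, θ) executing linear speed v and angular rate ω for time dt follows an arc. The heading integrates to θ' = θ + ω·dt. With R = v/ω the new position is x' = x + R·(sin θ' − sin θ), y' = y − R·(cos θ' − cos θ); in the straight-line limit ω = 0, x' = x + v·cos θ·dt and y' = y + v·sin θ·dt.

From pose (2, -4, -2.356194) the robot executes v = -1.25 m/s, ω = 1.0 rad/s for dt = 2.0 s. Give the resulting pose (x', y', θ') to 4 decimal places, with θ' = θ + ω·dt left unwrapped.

θ' = -2.3562 + 1.0·2.0 = -0.3562
R = v/ω = -1.25/1.0 = -1.2500
x' = 2 + -1.2500·(sin -0.3562 − sin -2.3562) = 1.5520
y' = -4 − -1.2500·(cos -0.3562 − cos -2.3562) = -1.9446

(1.5520, -1.9446, -0.3562)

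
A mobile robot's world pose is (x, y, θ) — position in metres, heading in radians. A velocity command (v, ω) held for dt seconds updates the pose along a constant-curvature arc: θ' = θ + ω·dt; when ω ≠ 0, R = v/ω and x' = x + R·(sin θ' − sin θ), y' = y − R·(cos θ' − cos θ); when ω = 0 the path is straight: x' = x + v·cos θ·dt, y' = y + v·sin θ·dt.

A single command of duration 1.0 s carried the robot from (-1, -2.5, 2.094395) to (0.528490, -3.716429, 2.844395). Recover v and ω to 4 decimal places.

v = -2.0000, ω = 0.7500

Δθ = 2.844395 − 2.094395 = 0.750000
ω = Δθ/dt = 0.750000/1.0 = 0.7500
R = Δx/(sin θ' − sin θ) = -2.6667
v = R·ω = -2.6667·0.7500 = -2.0000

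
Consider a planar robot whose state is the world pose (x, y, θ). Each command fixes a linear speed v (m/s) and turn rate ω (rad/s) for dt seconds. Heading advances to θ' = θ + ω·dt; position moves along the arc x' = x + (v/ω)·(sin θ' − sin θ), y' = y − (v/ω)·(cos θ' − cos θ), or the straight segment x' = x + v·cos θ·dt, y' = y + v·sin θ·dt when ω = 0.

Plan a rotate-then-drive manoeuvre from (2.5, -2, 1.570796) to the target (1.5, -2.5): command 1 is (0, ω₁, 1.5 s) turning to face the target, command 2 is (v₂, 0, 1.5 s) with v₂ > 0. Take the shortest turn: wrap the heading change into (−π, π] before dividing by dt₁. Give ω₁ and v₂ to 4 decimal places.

heading to target = atan2(-2.5−-2, 1.5−2.5) = -2.6779
Δθ = wrap(-2.6779 − 1.5708) = 2.0344; ω₁ = Δθ/dt₁ = 1.3563
distance = √((1.5−2.5)² + (-2.5−-2)²) = 1.1180; v₂ = distance/dt₂ = 0.7454

ω₁ = 1.3563, v₂ = 0.7454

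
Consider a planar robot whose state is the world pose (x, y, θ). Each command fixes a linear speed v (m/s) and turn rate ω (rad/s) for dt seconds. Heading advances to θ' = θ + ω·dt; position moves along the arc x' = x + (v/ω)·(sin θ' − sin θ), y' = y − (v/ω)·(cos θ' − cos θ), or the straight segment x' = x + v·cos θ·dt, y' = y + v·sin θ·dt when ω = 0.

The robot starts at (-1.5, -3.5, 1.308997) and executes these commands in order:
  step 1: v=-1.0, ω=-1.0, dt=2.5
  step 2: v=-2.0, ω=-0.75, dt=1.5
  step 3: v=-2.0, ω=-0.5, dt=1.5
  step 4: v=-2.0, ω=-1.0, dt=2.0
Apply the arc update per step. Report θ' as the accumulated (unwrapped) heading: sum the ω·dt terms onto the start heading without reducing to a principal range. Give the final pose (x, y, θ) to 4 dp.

(1.7871, -2.2258, -5.0660)

step 1: θ'=-1.1910 (R=1.0000) → pose (-3.3947, -3.6119, -1.1910)
step 2: θ'=-2.3160 (R=2.6667) → pose (-2.8779, -0.8150, -2.3160)
step 3: θ'=-3.0660 (R=4.0000) → pose (-0.2402, 0.4611, -3.0660)
step 4: θ'=-5.0660 (R=2.0000) → pose (1.7871, -2.2258, -5.0660)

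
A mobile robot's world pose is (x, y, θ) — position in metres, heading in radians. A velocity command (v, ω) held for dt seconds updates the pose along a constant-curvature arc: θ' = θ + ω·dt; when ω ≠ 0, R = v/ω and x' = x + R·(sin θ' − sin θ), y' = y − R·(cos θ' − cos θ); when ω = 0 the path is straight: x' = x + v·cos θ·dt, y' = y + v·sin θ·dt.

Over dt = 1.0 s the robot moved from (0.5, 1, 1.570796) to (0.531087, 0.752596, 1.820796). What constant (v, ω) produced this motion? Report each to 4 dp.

v = -0.2500, ω = 0.2500

Δθ = 1.820796 − 1.570796 = 0.250000
ω = Δθ/dt = 0.250000/1.0 = 0.2500
R = −Δy/(cos θ' − cos θ) = -1.0000
v = R·ω = -1.0000·0.2500 = -0.2500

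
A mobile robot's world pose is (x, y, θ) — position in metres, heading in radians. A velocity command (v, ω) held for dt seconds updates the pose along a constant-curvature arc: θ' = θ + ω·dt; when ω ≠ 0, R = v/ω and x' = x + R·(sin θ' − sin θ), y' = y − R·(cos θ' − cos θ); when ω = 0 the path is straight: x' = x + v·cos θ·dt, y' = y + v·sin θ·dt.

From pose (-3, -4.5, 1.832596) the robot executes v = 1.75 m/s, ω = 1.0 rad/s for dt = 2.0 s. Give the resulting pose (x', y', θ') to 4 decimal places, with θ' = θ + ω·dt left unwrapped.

(-5.8057, -3.6044, 3.8326)

θ' = 1.8326 + 1.0·2.0 = 3.8326
R = v/ω = 1.75/1.0 = 1.7500
x' = -3 + 1.7500·(sin 3.8326 − sin 1.8326) = -5.8057
y' = -4.5 − 1.7500·(cos 3.8326 − cos 1.8326) = -3.6044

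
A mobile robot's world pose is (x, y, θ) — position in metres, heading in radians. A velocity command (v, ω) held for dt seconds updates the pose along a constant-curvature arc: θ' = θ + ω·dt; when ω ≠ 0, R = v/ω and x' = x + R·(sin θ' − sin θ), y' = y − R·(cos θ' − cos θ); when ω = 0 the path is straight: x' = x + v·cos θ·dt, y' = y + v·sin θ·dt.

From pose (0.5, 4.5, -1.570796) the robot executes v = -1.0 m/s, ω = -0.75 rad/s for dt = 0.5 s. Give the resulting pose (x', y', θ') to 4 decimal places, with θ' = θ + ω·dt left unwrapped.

(0.5927, 4.9884, -1.9458)

θ' = -1.5708 + -0.75·0.5 = -1.9458
R = v/ω = -1.0/-0.75 = 1.3333
x' = 0.5 + 1.3333·(sin -1.9458 − sin -1.5708) = 0.5927
y' = 4.5 − 1.3333·(cos -1.9458 − cos -1.5708) = 4.9884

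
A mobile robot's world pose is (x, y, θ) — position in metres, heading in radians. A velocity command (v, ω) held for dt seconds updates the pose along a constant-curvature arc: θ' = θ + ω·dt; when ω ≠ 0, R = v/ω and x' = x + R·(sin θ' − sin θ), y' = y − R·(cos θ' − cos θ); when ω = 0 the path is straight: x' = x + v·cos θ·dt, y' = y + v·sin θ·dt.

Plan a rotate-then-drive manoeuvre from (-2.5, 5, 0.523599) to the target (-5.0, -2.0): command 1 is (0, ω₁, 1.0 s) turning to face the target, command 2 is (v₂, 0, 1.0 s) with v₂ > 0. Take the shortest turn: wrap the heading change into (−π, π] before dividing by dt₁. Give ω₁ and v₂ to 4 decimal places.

heading to target = atan2(-2−5, -5−-2.5) = -1.9138
Δθ = wrap(-1.9138 − 0.5236) = -2.4374; ω₁ = Δθ/dt₁ = -2.4374
distance = √((-5−-2.5)² + (-2−5)²) = 7.4330; v₂ = distance/dt₂ = 7.4330

ω₁ = -2.4374, v₂ = 7.4330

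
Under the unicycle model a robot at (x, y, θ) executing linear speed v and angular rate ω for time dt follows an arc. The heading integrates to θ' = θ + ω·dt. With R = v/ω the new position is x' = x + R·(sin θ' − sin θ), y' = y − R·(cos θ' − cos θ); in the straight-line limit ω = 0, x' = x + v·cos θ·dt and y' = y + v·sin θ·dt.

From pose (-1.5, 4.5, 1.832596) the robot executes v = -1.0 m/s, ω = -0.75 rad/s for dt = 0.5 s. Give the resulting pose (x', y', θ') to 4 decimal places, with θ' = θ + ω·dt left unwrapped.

θ' = 1.8326 + -0.75·0.5 = 1.4576
R = v/ω = -1.0/-0.75 = 1.3333
x' = -1.5 + 1.3333·(sin 1.4576 − sin 1.8326) = -1.4631
y' = 4.5 − 1.3333·(cos 1.4576 − cos 1.8326) = 4.0043

(-1.4631, 4.0043, 1.4576)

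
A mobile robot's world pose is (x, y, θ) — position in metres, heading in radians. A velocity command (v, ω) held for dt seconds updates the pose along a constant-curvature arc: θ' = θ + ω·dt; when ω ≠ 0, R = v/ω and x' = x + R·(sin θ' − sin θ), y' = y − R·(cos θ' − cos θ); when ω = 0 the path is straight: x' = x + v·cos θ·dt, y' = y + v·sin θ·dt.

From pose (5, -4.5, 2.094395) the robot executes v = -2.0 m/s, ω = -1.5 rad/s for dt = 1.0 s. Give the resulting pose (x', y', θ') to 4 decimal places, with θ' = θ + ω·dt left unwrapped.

(4.5920, -6.2713, 0.5944)

θ' = 2.0944 + -1.5·1.0 = 0.5944
R = v/ω = -2.0/-1.5 = 1.3333
x' = 5 + 1.3333·(sin 0.5944 − sin 2.0944) = 4.5920
y' = -4.5 − 1.3333·(cos 0.5944 − cos 2.0944) = -6.2713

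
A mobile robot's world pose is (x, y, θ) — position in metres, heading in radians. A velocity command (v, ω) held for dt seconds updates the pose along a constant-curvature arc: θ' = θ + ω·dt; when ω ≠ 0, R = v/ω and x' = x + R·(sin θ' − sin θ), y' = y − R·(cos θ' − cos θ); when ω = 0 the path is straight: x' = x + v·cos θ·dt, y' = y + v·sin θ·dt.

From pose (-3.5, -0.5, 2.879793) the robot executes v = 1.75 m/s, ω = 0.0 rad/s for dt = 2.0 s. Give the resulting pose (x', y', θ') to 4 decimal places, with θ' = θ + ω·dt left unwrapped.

(-6.8807, 0.4059, 2.8798)

θ' = 2.8798 + 0.0·2.0 = 2.8798
ω = 0 → straight: x' = -3.5 + 1.75·cos(2.8798)·2.0 = -6.8807
y' = -0.5 + 1.75·sin(2.8798)·2.0 = 0.4059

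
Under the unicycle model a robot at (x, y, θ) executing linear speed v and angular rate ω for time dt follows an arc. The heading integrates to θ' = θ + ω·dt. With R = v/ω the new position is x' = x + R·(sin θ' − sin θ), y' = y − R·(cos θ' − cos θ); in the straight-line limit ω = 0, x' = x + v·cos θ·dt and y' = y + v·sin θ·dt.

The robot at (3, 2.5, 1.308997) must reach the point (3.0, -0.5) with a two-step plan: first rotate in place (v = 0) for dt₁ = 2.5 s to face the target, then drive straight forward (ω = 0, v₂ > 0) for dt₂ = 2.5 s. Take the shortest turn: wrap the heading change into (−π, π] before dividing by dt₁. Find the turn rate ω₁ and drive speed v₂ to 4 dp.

heading to target = atan2(-0.5−2.5, 3−3) = -1.5708
Δθ = wrap(-1.5708 − 1.3090) = -2.8798; ω₁ = Δθ/dt₁ = -1.1519
distance = √((3−3)² + (-0.5−2.5)²) = 3.0000; v₂ = distance/dt₂ = 1.2000

ω₁ = -1.1519, v₂ = 1.2000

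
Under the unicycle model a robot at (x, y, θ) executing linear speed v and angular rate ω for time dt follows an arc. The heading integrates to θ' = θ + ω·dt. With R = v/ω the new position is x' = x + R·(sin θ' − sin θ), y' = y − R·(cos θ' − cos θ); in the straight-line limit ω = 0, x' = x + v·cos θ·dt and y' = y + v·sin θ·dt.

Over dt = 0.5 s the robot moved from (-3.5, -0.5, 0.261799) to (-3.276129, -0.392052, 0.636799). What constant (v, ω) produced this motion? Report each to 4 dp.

Δθ = 0.636799 − 0.261799 = 0.375000
ω = Δθ/dt = 0.375000/0.5 = 0.7500
R = Δx/(sin θ' − sin θ) = 0.6667
v = R·ω = 0.6667·0.7500 = 0.5000

v = 0.5000, ω = 0.7500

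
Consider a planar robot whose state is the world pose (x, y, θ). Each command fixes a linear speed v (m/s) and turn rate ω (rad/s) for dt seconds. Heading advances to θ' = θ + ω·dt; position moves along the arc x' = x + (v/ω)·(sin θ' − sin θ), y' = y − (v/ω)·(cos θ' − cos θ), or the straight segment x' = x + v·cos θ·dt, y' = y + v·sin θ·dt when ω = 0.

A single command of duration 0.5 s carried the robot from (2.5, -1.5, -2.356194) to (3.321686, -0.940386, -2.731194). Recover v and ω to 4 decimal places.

v = -2.0000, ω = -0.7500

Δθ = -2.731194 − -2.356194 = -0.375000
ω = Δθ/dt = -0.375000/0.5 = -0.7500
R = Δx/(sin θ' − sin θ) = 2.6667
v = R·ω = 2.6667·-0.7500 = -2.0000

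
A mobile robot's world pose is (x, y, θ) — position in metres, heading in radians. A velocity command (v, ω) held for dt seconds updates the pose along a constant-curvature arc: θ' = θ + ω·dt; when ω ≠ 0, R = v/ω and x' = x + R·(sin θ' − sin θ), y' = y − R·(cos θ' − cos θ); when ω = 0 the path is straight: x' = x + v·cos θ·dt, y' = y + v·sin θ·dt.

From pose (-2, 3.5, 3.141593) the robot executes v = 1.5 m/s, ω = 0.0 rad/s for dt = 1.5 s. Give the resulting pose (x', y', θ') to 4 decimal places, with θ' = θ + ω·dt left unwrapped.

θ' = 3.1416 + 0.0·1.5 = 3.1416
ω = 0 → straight: x' = -2 + 1.5·cos(3.1416)·1.5 = -4.2500
y' = 3.5 + 1.5·sin(3.1416)·1.5 = 3.5000

(-4.2500, 3.5000, 3.1416)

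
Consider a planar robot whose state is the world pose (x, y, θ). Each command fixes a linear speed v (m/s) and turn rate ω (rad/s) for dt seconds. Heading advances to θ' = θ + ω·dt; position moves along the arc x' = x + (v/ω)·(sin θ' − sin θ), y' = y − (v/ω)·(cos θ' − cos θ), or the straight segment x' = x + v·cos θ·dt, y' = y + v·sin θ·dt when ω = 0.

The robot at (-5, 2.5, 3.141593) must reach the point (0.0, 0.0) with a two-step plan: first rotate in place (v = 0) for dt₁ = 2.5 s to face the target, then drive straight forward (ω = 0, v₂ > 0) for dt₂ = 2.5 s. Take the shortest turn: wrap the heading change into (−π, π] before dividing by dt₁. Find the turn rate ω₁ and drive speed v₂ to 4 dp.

ω₁ = 1.0712, v₂ = 2.2361

heading to target = atan2(0−2.5, 0−-5) = -0.4636
Δθ = wrap(-0.4636 − 3.1416) = 2.6779; ω₁ = Δθ/dt₁ = 1.0712
distance = √((0−-5)² + (0−2.5)²) = 5.5902; v₂ = distance/dt₂ = 2.2361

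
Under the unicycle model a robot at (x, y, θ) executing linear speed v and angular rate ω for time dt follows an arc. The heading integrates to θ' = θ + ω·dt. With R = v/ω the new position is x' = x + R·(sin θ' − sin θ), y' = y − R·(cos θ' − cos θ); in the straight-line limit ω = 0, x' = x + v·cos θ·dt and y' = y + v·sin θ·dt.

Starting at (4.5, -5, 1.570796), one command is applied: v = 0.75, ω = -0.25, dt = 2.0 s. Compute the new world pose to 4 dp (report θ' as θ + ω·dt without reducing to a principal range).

(4.8673, -3.5617, 1.0708)

θ' = 1.5708 + -0.25·2.0 = 1.0708
R = v/ω = 0.75/-0.25 = -3.0000
x' = 4.5 + -3.0000·(sin 1.0708 − sin 1.5708) = 4.8673
y' = -5 − -3.0000·(cos 1.0708 − cos 1.5708) = -3.5617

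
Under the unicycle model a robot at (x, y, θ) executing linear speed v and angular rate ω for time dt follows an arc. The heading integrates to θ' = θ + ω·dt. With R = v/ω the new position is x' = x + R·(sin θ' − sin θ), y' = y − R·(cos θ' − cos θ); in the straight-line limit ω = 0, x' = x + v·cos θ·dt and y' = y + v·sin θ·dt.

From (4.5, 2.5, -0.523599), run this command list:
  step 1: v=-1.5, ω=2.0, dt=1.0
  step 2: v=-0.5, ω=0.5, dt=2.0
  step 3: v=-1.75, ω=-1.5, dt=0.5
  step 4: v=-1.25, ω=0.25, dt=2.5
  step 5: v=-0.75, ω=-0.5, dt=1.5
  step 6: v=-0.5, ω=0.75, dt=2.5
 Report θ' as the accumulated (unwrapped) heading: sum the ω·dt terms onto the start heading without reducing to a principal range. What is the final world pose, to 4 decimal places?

step 1: θ'=1.4764 (R=-0.7500) → pose (3.3783, 1.9212, 1.4764)
step 2: θ'=2.4764 (R=-1.0000) → pose (3.7567, 1.0401, 2.4764)
step 3: θ'=1.7264 (R=1.1667) → pose (4.1892, 0.3030, 1.7264)
step 4: θ'=2.3514 (R=-5.0000) → pose (5.5763, -2.4407, 2.3514)
step 5: θ'=1.6014 (R=1.5000) → pose (6.0099, -3.4503, 1.6014)
step 6: θ'=3.4764 (R=-0.6667) → pose (6.8953, -4.0596, 3.4764)

(6.8953, -4.0596, 3.4764)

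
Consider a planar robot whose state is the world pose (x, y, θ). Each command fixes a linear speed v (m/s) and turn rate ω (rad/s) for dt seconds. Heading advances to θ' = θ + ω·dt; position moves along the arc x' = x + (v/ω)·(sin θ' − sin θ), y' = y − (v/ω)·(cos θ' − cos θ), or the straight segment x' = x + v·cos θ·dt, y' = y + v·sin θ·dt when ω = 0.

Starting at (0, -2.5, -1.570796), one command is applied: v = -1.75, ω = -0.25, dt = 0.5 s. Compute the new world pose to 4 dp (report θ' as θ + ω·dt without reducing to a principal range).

θ' = -1.5708 + -0.25·0.5 = -1.6958
R = v/ω = -1.75/-0.25 = 7.0000
x' = 0 + 7.0000·(sin -1.6958 − sin -1.5708) = 0.0546
y' = -2.5 − 7.0000·(cos -1.6958 − cos -1.5708) = -1.6273

(0.0546, -1.6273, -1.6958)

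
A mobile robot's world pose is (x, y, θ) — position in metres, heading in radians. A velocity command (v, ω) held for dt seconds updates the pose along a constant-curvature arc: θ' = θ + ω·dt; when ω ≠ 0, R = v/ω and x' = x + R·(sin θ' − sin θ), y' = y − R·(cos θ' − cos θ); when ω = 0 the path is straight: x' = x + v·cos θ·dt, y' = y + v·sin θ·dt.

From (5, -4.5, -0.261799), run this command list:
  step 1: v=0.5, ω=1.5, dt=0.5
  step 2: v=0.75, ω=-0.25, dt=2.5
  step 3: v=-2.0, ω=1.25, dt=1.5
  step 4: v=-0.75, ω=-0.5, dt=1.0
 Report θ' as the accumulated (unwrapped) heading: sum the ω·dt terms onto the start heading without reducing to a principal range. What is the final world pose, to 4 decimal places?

(5.2018, -6.7413, 1.2382)

step 1: θ'=0.4882 (R=0.3333) → pose (5.2426, -4.4724, 0.4882)
step 2: θ'=-0.1368 (R=-3.0000) → pose (7.0589, -4.1500, -0.1368)
step 3: θ'=1.7382 (R=-1.6000) → pose (5.2630, -6.0016, 1.7382)
step 4: θ'=1.2382 (R=1.5000) → pose (5.2018, -6.7413, 1.2382)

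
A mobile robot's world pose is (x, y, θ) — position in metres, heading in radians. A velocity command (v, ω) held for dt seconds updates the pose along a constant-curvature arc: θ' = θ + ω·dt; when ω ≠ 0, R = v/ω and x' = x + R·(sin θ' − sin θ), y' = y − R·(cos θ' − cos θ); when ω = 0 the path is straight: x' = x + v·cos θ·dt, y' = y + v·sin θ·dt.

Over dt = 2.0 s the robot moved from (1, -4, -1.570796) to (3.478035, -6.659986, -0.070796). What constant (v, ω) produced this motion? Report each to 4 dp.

Δθ = -0.070796 − -1.570796 = 1.500000
ω = Δθ/dt = 1.500000/2.0 = 0.7500
R = −Δy/(cos θ' − cos θ) = 2.6667
v = R·ω = 2.6667·0.7500 = 2.0000

v = 2.0000, ω = 0.7500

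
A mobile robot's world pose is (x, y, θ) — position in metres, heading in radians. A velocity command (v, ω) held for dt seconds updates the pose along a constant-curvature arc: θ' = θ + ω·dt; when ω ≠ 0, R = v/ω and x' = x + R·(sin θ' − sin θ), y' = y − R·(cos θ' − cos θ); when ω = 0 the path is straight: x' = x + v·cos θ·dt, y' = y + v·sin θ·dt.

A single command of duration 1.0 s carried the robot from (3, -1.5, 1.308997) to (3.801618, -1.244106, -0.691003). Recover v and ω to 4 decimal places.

v = 1.0000, ω = -2.0000

Δθ = -0.691003 − 1.308997 = -2.000000
ω = Δθ/dt = -2.000000/1.0 = -2.0000
R = Δx/(sin θ' − sin θ) = -0.5000
v = R·ω = -0.5000·-2.0000 = 1.0000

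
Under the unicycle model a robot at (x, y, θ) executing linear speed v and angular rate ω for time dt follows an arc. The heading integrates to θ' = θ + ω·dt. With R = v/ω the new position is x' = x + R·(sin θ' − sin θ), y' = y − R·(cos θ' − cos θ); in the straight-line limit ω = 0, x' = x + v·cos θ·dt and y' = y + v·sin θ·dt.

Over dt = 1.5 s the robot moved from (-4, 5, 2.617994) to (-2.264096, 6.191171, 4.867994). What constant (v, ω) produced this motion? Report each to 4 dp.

v = -1.7500, ω = 1.5000

Δθ = 4.867994 − 2.617994 = 2.250000
ω = Δθ/dt = 2.250000/1.5 = 1.5000
R = Δx/(sin θ' − sin θ) = -1.1667
v = R·ω = -1.1667·1.5000 = -1.7500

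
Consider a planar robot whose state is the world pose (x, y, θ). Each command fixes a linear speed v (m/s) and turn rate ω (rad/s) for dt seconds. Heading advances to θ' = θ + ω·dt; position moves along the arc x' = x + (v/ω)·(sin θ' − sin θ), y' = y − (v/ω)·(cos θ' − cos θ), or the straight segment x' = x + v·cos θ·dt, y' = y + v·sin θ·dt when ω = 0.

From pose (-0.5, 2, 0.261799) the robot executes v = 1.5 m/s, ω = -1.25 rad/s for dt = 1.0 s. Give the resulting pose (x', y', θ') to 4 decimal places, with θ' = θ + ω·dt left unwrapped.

θ' = 0.2618 + -1.25·1.0 = -0.9882
R = v/ω = 1.5/-1.25 = -1.2000
x' = -0.5 + -1.2000·(sin -0.9882 − sin 0.2618) = 0.8126
y' = 2 − -1.2000·(cos -0.9882 − cos 0.2618) = 1.5011

(0.8126, 1.5011, -0.9882)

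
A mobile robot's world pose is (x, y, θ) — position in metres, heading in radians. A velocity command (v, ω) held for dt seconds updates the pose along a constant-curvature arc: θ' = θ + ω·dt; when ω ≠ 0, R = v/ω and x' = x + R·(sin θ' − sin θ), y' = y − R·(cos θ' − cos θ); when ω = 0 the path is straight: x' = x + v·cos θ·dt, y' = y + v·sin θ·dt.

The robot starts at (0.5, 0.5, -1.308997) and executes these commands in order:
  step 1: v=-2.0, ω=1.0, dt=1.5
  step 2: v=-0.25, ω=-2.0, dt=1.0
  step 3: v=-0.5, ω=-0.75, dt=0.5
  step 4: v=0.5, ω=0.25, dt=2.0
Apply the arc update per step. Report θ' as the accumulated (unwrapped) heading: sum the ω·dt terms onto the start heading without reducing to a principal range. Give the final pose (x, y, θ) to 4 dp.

(-2.2057, 1.3995, -1.6840)

step 1: θ'=0.1910 (R=-2.0000) → pose (-1.8115, 1.9460, 0.1910)
step 2: θ'=-1.8090 (R=0.1250) → pose (-1.9567, 2.0982, -1.8090)
step 3: θ'=-2.1840 (R=0.6667) → pose (-1.8541, 2.3246, -2.1840)
step 4: θ'=-1.6840 (R=2.0000) → pose (-2.2057, 1.3995, -1.6840)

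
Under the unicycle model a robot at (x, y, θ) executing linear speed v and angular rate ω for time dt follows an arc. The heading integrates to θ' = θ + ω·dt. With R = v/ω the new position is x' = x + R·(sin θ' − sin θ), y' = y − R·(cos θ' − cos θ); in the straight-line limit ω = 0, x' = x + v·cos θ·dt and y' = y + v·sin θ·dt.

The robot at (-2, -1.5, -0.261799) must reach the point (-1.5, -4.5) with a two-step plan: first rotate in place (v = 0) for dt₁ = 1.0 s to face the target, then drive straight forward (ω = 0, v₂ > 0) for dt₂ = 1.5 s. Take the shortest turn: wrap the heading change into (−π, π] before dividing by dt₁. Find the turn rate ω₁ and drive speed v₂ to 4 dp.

ω₁ = -1.1438, v₂ = 2.0276

heading to target = atan2(-4.5−-1.5, -1.5−-2) = -1.4056
Δθ = wrap(-1.4056 − -0.2618) = -1.1438; ω₁ = Δθ/dt₁ = -1.1438
distance = √((-1.5−-2)² + (-4.5−-1.5)²) = 3.0414; v₂ = distance/dt₂ = 2.0276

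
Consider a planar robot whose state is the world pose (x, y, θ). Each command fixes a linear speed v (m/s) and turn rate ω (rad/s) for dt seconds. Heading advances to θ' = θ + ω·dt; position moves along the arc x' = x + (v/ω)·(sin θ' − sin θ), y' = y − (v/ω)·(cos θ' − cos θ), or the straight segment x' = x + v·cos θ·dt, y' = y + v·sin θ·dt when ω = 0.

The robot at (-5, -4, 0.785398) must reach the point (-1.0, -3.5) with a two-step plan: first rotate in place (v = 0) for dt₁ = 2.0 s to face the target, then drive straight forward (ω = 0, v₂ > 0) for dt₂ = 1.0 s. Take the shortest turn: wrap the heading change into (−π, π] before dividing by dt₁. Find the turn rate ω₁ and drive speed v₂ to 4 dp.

heading to target = atan2(-3.5−-4, -1−-5) = 0.1244
Δθ = wrap(0.1244 − 0.7854) = -0.6610; ω₁ = Δθ/dt₁ = -0.3305
distance = √((-1−-5)² + (-3.5−-4)²) = 4.0311; v₂ = distance/dt₂ = 4.0311

ω₁ = -0.3305, v₂ = 4.0311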